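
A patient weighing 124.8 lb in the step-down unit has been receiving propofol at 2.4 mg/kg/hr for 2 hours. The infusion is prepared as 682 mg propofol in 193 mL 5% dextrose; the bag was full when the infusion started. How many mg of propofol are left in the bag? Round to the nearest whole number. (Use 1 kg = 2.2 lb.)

Weight = 124.8 lb ÷ 2.2 lb/kg = 56.72727 kg
Dose = 2.4 mg/kg/hr × 56.72727 kg = 136.1455 mg/hr
Concentration = 682 mg ÷ 193 mL = 3.533679 mg/mL
Rate = 136.1455 mg/hr ÷ 3.533679 mg/mL = 38.52797 mL/hr
Volume infused = 38.52797 mL/hr × 2 hr = 77.05593 mL
Volume remaining = 193 − 77.05593 = 115.9441 mL
Drug remaining = 115.9441 mL × 3.533679 mg/mL = 409.7091 mg

410 mg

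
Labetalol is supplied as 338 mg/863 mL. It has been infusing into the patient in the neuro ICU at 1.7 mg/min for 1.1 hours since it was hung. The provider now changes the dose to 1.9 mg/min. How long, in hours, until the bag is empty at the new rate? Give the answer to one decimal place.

2.0 hours

Initial rate:
1.7 mg/min × 60 min/hr = 102 mg/hr
Concentration = 338 mg ÷ 863 mL = 0.391657 mg/mL
Rate = 102 mg/hr ÷ 0.391657 mg/mL = 260.432 mL/hr
Volume infused so far = 260.432 mL/hr × 1.1 hr = 286.4751 mL
Volume remaining = 863 − 286.4751 = 576.5249 mL
New rate:
1.9 mg/min × 60 min/hr = 114 mg/hr
Rate = 114 mg/hr ÷ 0.391657 mg/mL = 291.071 mL/hr
Time remaining = 576.5249 mL ÷ 291.071 mL/hr = 1.980702 hr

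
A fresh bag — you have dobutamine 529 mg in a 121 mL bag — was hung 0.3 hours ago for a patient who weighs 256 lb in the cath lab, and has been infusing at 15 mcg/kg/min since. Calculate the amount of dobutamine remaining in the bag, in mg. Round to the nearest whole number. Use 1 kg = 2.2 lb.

Weight = 256 lb ÷ 2.2 lb/kg = 116.3636 kg
Dose = 15 mcg/kg/min × 116.3636 kg = 1745.455 mcg/min
1745.455 mcg/min × 60 min/hr = 104727.3 mcg/hr
Concentration = 529 mg ÷ 121 mL = 4.371901 mg/mL = 4371.901 mcg/mL
Rate = 104727.3 mcg/hr ÷ 4371.901 mcg/mL = 23.95463 mL/hr
Volume infused = 23.95463 mL/hr × 0.3 hr = 7.186389 mL
Volume remaining = 121 − 7.186389 = 113.8136 mL
Drug remaining = 113.8136 mL × 4371.901 mcg/mL = 497581.8 mcg = 497.5818 mg

498 mg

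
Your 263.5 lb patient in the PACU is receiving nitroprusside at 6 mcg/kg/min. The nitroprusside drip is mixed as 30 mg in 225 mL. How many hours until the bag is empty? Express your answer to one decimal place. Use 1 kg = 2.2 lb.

Weight = 263.5 lb ÷ 2.2 lb/kg = 119.7727 kg
Dose = 6 mcg/kg/min × 119.7727 kg = 718.6364 mcg/min
718.6364 mcg/min × 60 min/hr = 43118.18 mcg/hr
Concentration = 30 mg ÷ 225 mL = 0.1333333 mg/mL = 133.3333 mcg/mL
Rate = 43118.18 mcg/hr ÷ 133.3333 mcg/mL = 323.3864 mL/hr
Duration = 225 mL ÷ 323.3864 mL/hr = 0.6957622 hr

0.7 hours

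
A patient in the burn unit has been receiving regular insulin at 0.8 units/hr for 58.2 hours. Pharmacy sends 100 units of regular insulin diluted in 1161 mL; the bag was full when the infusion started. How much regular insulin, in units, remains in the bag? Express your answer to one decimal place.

53.4 units

Concentration = 100 units ÷ 1161 mL = 0.08613264 units/mL
Rate = 0.8 units/hr ÷ 0.08613264 units/mL = 9.288 mL/hr
Volume infused = 9.288 mL/hr × 58.2 hr = 540.5616 mL
Volume remaining = 1161 − 540.5616 = 620.4384 mL
Drug remaining = 620.4384 mL × 0.08613264 units/mL = 53.44 units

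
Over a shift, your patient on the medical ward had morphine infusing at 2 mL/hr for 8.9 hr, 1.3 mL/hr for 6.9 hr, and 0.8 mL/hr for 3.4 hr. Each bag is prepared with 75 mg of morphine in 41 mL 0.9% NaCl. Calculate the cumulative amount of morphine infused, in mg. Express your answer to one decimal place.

Concentration = 75 mg ÷ 41 mL = 1.829268 mg/mL
Stage 1: 2 mL/hr × 8.9 hr = 17.8 mL → 17.8 mL × 1.829268 mg/mL = 32.56098 mg
Stage 2: 1.3 mL/hr × 6.9 hr = 8.97 mL → 8.97 mL × 1.829268 mg/mL = 16.40854 mg
Stage 3: 0.8 mL/hr × 3.4 hr = 2.72 mL → 2.72 mL × 1.829268 mg/mL = 4.97561 mg
Total = 32.56098 + 16.40854 + 4.97561 = 53.94512 mg

53.9 mg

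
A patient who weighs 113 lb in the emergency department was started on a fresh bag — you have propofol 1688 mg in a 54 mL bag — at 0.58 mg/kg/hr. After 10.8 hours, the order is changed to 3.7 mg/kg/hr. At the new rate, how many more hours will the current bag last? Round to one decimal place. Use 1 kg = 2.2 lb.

7.2 hours

Initial rate:
Weight = 113 lb ÷ 2.2 lb/kg = 51.36364 kg
Dose = 0.58 mg/kg/hr × 51.36364 kg = 29.79091 mg/hr
Concentration = 1688 mg ÷ 54 mL = 31.25926 mg/mL
Rate = 29.79091 mg/hr ÷ 31.25926 mg/mL = 0.9530267 mL/hr
Volume infused so far = 0.9530267 mL/hr × 10.8 hr = 10.29269 mL
Volume remaining = 54 − 10.29269 = 43.70731 mL
New rate:
Dose = 3.7 mg/kg/hr × 51.36364 kg = 190.0455 mg/hr
Rate = 190.0455 mg/hr ÷ 31.25926 mg/mL = 6.079653 mL/hr
Time remaining = 43.70731 mL ÷ 6.079653 mL/hr = 7.189113 hr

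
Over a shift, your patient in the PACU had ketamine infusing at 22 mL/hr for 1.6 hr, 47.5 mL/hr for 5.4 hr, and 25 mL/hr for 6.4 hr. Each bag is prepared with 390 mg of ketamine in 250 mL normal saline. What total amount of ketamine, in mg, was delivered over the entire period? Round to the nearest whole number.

Concentration = 390 mg ÷ 250 mL = 1.56 mg/mL
Stage 1: 22 mL/hr × 1.6 hr = 35.2 mL → 35.2 mL × 1.56 mg/mL = 54.912 mg
Stage 2: 47.5 mL/hr × 5.4 hr = 256.5 mL → 256.5 mL × 1.56 mg/mL = 400.14 mg
Stage 3: 25 mL/hr × 6.4 hr = 160 mL → 160 mL × 1.56 mg/mL = 249.6 mg
Total = 54.912 + 400.14 + 249.6 = 704.652 mg

705 mg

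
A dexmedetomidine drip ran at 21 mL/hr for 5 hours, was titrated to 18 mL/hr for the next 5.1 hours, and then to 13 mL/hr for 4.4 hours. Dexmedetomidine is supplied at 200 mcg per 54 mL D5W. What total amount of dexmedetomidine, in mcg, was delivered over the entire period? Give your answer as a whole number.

941 mcg

Concentration = 200 mcg ÷ 54 mL = 3.703704 mcg/mL
Stage 1: 21 mL/hr × 5 hr = 105 mL → 105 mL × 3.703704 mcg/mL = 388.8889 mcg
Stage 2: 18 mL/hr × 5.1 hr = 91.8 mL → 91.8 mL × 3.703704 mcg/mL = 340 mcg
Stage 3: 13 mL/hr × 4.4 hr = 57.2 mL → 57.2 mL × 3.703704 mcg/mL = 211.8519 mcg
Total = 388.8889 + 340 + 211.8519 = 940.7407 mcg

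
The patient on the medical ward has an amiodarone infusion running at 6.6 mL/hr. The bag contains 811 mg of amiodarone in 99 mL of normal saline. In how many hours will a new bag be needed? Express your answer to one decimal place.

15.0 hours

Duration = 99 mL ÷ 6.6 mL/hr = 15 hr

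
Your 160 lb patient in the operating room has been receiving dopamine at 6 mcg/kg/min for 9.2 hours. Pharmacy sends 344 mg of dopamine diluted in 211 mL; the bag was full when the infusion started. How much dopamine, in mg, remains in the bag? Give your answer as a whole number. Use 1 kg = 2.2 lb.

Weight = 160 lb ÷ 2.2 lb/kg = 72.72727 kg
Dose = 6 mcg/kg/min × 72.72727 kg = 436.3636 mcg/min
436.3636 mcg/min × 60 min/hr = 26181.82 mcg/hr
Concentration = 344 mg ÷ 211 mL = 1.630332 mg/mL = 1630.332 mcg/mL
Rate = 26181.82 mcg/hr ÷ 1630.332 mcg/mL = 16.0592 mL/hr
Volume infused = 16.0592 mL/hr × 9.2 hr = 147.7446 mL
Volume remaining = 211 − 147.7446 = 63.25539 mL
Drug remaining = 63.25539 mL × 1630.332 mcg/mL = 103127.3 mcg = 103.1273 mg

103 mg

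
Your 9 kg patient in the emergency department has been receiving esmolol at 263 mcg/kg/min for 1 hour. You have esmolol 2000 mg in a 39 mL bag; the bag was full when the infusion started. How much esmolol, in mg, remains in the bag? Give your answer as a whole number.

1858 mg

Dose = 263 mcg/kg/min × 9 kg = 2367 mcg/min
2367 mcg/min × 60 min/hr = 142020 mcg/hr
Concentration = 2000 mg ÷ 39 mL = 51.28205 mg/mL = 51282.05 mcg/mL
Rate = 142020 mcg/hr ÷ 51282.05 mcg/mL = 2.76939 mL/hr
Volume infused = 2.76939 mL/hr × 1 hr = 2.76939 mL
Volume remaining = 39 − 2.76939 = 36.23061 mL
Drug remaining = 36.23061 mL × 51282.05 mcg/mL = 1857980 mcg = 1857.98 mg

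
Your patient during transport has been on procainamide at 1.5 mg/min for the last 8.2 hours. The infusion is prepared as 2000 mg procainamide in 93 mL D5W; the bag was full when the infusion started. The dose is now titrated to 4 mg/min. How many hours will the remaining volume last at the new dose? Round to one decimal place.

Initial rate:
1.5 mg/min × 60 min/hr = 90 mg/hr
Concentration = 2000 mg ÷ 93 mL = 21.50538 mg/mL
Rate = 90 mg/hr ÷ 21.50538 mg/mL = 4.185 mL/hr
Volume infused so far = 4.185 mL/hr × 8.2 hr = 34.317 mL
Volume remaining = 93 − 34.317 = 58.683 mL
New rate:
4 mg/min × 60 min/hr = 240 mg/hr
Rate = 240 mg/hr ÷ 21.50538 mg/mL = 11.16 mL/hr
Time remaining = 58.683 mL ÷ 11.16 mL/hr = 5.258333 hr

5.3 hours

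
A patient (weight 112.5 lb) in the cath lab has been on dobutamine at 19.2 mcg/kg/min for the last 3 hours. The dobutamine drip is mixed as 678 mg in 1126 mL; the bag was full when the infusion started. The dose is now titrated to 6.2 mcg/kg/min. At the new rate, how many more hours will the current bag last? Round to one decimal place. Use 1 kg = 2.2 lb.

Initial rate:
Weight = 112.5 lb ÷ 2.2 lb/kg = 51.13636 kg
Dose = 19.2 mcg/kg/min × 51.13636 kg = 981.8182 mcg/min
981.8182 mcg/min × 60 min/hr = 58909.09 mcg/hr
Concentration = 678 mg ÷ 1126 mL = 0.6021314 mg/mL = 602.1314 mcg/mL
Rate = 58909.09 mcg/hr ÷ 602.1314 mcg/mL = 97.83427 mL/hr
Volume infused so far = 97.83427 mL/hr × 3 hr = 293.5028 mL
Volume remaining = 1126 − 293.5028 = 832.4972 mL
New rate:
Dose = 6.2 mcg/kg/min × 51.13636 kg = 317.0455 mcg/min
317.0455 mcg/min × 60 min/hr = 19022.73 mcg/hr
Rate = 19022.73 mcg/hr ÷ 602.1314 mcg/mL = 31.59232 mL/hr
Time remaining = 832.4972 mL ÷ 31.59232 mL/hr = 26.35125 hr

26.4 hours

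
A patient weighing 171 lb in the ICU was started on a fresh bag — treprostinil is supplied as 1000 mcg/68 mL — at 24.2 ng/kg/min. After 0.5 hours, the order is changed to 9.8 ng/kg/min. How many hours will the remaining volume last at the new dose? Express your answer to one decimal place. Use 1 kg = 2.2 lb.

Initial rate:
Weight = 171 lb ÷ 2.2 lb/kg = 77.72727 kg
Dose = 24.2 ng/kg/min × 77.72727 kg = 1881 ng/min
1881 ng/min × 60 min/hr = 112860 ng/hr
Concentration = 1000 mcg ÷ 68 mL = 14.70588 mcg/mL = 14705.88 ng/mL
Rate = 112860 ng/hr ÷ 14705.88 ng/mL = 7.67448 mL/hr
Volume infused so far = 7.67448 mL/hr × 0.5 hr = 3.83724 mL
Volume remaining = 68 − 3.83724 = 64.16276 mL
New rate:
Dose = 9.8 ng/kg/min × 77.72727 kg = 761.7273 ng/min
761.7273 ng/min × 60 min/hr = 45703.64 ng/hr
Rate = 45703.64 ng/hr ÷ 14705.88 ng/mL = 3.107847 mL/hr
Time remaining = 64.16276 mL ÷ 3.107847 mL/hr = 20.6454 hr

20.6 hours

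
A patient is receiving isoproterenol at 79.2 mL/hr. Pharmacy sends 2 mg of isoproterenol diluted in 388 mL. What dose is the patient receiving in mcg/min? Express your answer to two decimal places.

6.80 mcg/min

Concentration = 2 mg ÷ 388 mL = 0.005154639 mg/mL = 5.154639 mcg/mL
Drug rate = 79.2 mL/hr × 5.154639 mcg/mL = 408.2474 mcg/hr
408.2474 mcg/hr ÷ 60 min/hr = 6.804124 mcg/min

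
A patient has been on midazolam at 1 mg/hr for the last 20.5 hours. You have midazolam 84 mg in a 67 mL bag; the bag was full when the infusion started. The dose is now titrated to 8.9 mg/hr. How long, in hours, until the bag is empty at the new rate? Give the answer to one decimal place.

7.1 hours

Initial rate:
Concentration = 84 mg ÷ 67 mL = 1.253731 mg/mL
Rate = 1 mg/hr ÷ 1.253731 mg/mL = 0.797619 mL/hr
Volume infused so far = 0.797619 mL/hr × 20.5 hr = 16.35119 mL
Volume remaining = 67 − 16.35119 = 50.64881 mL
New rate:
Rate = 8.9 mg/hr ÷ 1.253731 mg/mL = 7.09881 mL/hr
Time remaining = 50.64881 mL ÷ 7.09881 mL/hr = 7.134831 hr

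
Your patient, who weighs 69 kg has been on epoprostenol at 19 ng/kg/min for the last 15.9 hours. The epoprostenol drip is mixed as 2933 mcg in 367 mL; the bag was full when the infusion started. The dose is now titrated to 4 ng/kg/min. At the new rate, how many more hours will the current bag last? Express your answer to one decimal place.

101.6 hours

Initial rate:
Dose = 19 ng/kg/min × 69 kg = 1311 ng/min
1311 ng/min × 60 min/hr = 78660 ng/hr
Concentration = 2933 mcg ÷ 367 mL = 7.991826 mcg/mL = 7991.826 ng/mL
Rate = 78660 ng/hr ÷ 7991.826 ng/mL = 9.842557 mL/hr
Volume infused so far = 9.842557 mL/hr × 15.9 hr = 156.4967 mL
Volume remaining = 367 − 156.4967 = 210.5033 mL
New rate:
Dose = 4 ng/kg/min × 69 kg = 276 ng/min
276 ng/min × 60 min/hr = 16560 ng/hr
Rate = 16560 ng/hr ÷ 7991.826 ng/mL = 2.072117 mL/hr
Time remaining = 210.5033 mL ÷ 2.072117 mL/hr = 101.5885 hr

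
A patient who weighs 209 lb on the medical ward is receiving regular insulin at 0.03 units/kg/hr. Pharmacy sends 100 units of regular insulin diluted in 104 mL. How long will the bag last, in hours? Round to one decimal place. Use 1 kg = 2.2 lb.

35.1 hours

Weight = 209 lb ÷ 2.2 lb/kg = 95 kg
Dose = 0.03 units/kg/hr × 95 kg = 2.85 units/hr
Concentration = 100 units ÷ 104 mL = 0.9615385 units/mL
Rate = 2.85 units/hr ÷ 0.9615385 units/mL = 2.964 mL/hr
Duration = 104 mL ÷ 2.964 mL/hr = 35.08772 hr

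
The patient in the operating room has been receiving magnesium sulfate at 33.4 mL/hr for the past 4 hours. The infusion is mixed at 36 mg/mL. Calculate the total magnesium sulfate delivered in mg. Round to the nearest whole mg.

Drug rate = 33.4 mL/hr × 36 mg/mL = 1202.4 mg/hr
Total = 1202.4 mg/hr × 4 hr = 4809.6 mg

4810 mg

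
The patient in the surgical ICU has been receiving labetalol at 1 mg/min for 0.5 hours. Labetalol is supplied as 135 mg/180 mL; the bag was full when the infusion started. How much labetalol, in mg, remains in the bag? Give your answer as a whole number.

1 mg/min × 60 min/hr = 60 mg/hr
Concentration = 135 mg ÷ 180 mL = 0.75 mg/mL
Rate = 60 mg/hr ÷ 0.75 mg/mL = 80 mL/hr
Volume infused = 80 mL/hr × 0.5 hr = 40 mL
Volume remaining = 180 − 40 = 140 mL
Drug remaining = 140 mL × 0.75 mg/mL = 105 mg

105 mg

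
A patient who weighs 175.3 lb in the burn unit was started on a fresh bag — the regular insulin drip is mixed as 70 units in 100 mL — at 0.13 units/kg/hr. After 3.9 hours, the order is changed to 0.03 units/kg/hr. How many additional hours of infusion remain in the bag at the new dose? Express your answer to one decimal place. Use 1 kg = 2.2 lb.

Initial rate:
Weight = 175.3 lb ÷ 2.2 lb/kg = 79.68182 kg
Dose = 0.13 units/kg/hr × 79.68182 kg = 10.35864 units/hr
Concentration = 70 units ÷ 100 mL = 0.7 units/mL
Rate = 10.35864 units/hr ÷ 0.7 units/mL = 14.79805 mL/hr
Volume infused so far = 14.79805 mL/hr × 3.9 hr = 57.7124 mL
Volume remaining = 100 − 57.7124 = 42.2876 mL
New rate:
Dose = 0.03 units/kg/hr × 79.68182 kg = 2.390455 units/hr
Rate = 2.390455 units/hr ÷ 0.7 units/mL = 3.414935 mL/hr
Time remaining = 42.2876 mL ÷ 3.414935 mL/hr = 12.38313 hr

12.4 hours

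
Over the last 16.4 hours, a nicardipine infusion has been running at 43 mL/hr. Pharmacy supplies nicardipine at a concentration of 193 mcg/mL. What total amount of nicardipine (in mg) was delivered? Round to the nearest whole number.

Concentration = 193 mcg/mL = 0.193 mg/mL
Drug rate = 43 mL/hr × 0.193 mg/mL = 8.299 mg/hr
Total = 8.299 mg/hr × 16.4 hr = 136.1036 mg

136 mg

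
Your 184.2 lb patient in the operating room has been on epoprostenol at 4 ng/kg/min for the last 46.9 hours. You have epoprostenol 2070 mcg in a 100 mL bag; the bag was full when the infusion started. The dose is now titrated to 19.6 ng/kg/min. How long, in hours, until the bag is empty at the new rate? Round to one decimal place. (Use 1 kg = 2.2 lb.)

Initial rate:
Weight = 184.2 lb ÷ 2.2 lb/kg = 83.72727 kg
Dose = 4 ng/kg/min × 83.72727 kg = 334.9091 ng/min
334.9091 ng/min × 60 min/hr = 20094.55 ng/hr
Concentration = 2070 mcg ÷ 100 mL = 20.7 mcg/mL = 20700 ng/mL
Rate = 20094.55 ng/hr ÷ 20700 ng/mL = 0.970751 mL/hr
Volume infused so far = 0.970751 mL/hr × 46.9 hr = 45.52822 mL
Volume remaining = 100 − 45.52822 = 54.47178 mL
New rate:
Dose = 19.6 ng/kg/min × 83.72727 kg = 1641.055 ng/min
1641.055 ng/min × 60 min/hr = 98463.27 ng/hr
Rate = 98463.27 ng/hr ÷ 20700 ng/mL = 4.75668 mL/hr
Time remaining = 54.47178 mL ÷ 4.75668 mL/hr = 11.45164 hr

11.5 hours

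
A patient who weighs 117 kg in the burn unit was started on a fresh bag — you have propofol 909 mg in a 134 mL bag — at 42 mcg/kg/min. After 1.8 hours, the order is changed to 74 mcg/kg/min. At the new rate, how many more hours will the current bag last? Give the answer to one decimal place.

Initial rate:
Dose = 42 mcg/kg/min × 117 kg = 4914 mcg/min
4914 mcg/min × 60 min/hr = 294840 mcg/hr
Concentration = 909 mg ÷ 134 mL = 6.783582 mg/mL = 6783.582 mcg/mL
Rate = 294840 mcg/hr ÷ 6783.582 mcg/mL = 43.46376 mL/hr
Volume infused so far = 43.46376 mL/hr × 1.8 hr = 78.23477 mL
Volume remaining = 134 − 78.23477 = 55.76523 mL
New rate:
Dose = 74 mcg/kg/min × 117 kg = 8658 mcg/min
8658 mcg/min × 60 min/hr = 519480 mcg/hr
Rate = 519480 mcg/hr ÷ 6783.582 mcg/mL = 76.57901 mL/hr
Time remaining = 55.76523 mL ÷ 76.57901 mL/hr = 0.7282051 hr

0.7 hours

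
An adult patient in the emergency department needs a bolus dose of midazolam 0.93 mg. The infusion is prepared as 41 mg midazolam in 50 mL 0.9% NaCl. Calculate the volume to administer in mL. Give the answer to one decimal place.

Concentration = 41 mg ÷ 50 mL = 0.82 mg/mL
Volume = 0.93 mg ÷ 0.82 mg/mL = 1.134146 mL

1.1 mL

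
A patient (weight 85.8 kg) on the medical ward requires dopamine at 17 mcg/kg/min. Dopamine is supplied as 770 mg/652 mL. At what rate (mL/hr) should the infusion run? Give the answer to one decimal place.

Dose = 17 mcg/kg/min × 85.8 kg = 1458.6 mcg/min
1458.6 mcg/min × 60 min/hr = 87516 mcg/hr
Concentration = 770 mg ÷ 652 mL = 1.180982 mg/mL = 1180.982 mcg/mL
Rate = 87516 mcg/hr ÷ 1180.982 mcg/mL = 74.10446 mL/hr

74.1 mL/hr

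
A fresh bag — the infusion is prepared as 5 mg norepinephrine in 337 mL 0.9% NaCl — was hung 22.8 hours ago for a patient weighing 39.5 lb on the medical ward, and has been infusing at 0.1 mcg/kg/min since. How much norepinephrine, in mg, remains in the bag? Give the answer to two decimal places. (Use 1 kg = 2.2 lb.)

2.54 mg

Weight = 39.5 lb ÷ 2.2 lb/kg = 17.95455 kg
Dose = 0.1 mcg/kg/min × 17.95455 kg = 1.795455 mcg/min
1.795455 mcg/min × 60 min/hr = 107.7273 mcg/hr
Concentration = 5 mg ÷ 337 mL = 0.0148368 mg/mL = 14.8368 mcg/mL
Rate = 107.7273 mcg/hr ÷ 14.8368 mcg/mL = 7.260818 mL/hr
Volume infused = 7.260818 mL/hr × 22.8 hr = 165.5467 mL
Volume remaining = 337 − 165.5467 = 171.4533 mL
Drug remaining = 171.4533 mL × 14.8368 mcg/mL = 2543.818 mcg = 2.543818 mg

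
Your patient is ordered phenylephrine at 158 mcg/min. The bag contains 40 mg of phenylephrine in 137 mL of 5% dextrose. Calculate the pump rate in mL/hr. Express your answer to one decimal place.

32.5 mL/hr

158 mcg/min × 60 min/hr = 9480 mcg/hr
Concentration = 40 mg ÷ 137 mL = 0.2919708 mg/mL = 291.9708 mcg/mL
Rate = 9480 mcg/hr ÷ 291.9708 mcg/mL = 32.469 mL/hr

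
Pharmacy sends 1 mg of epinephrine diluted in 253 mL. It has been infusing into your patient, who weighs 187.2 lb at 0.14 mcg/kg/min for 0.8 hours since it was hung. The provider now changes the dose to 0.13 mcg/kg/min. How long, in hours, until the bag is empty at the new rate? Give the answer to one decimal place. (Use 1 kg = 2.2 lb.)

0.6 hours

Initial rate:
Weight = 187.2 lb ÷ 2.2 lb/kg = 85.09091 kg
Dose = 0.14 mcg/kg/min × 85.09091 kg = 11.91273 mcg/min
11.91273 mcg/min × 60 min/hr = 714.7636 mcg/hr
Concentration = 1 mg ÷ 253 mL = 0.003952569 mg/mL = 3.952569 mcg/mL
Rate = 714.7636 mcg/hr ÷ 3.952569 mcg/mL = 180.8352 mL/hr
Volume infused so far = 180.8352 mL/hr × 0.8 hr = 144.6682 mL
Volume remaining = 253 − 144.6682 = 108.3318 mL
New rate:
Dose = 0.13 mcg/kg/min × 85.09091 kg = 11.06182 mcg/min
11.06182 mcg/min × 60 min/hr = 663.7091 mcg/hr
Rate = 663.7091 mcg/hr ÷ 3.952569 mcg/mL = 167.9184 mL/hr
Time remaining = 108.3318 mL ÷ 167.9184 mL/hr = 0.6451457 hr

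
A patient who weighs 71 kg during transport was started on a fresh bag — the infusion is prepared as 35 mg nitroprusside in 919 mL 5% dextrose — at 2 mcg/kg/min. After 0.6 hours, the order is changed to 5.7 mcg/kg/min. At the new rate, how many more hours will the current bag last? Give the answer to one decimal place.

Initial rate:
Dose = 2 mcg/kg/min × 71 kg = 142 mcg/min
142 mcg/min × 60 min/hr = 8520 mcg/hr
Concentration = 35 mg ÷ 919 mL = 0.03808487 mg/mL = 38.08487 mcg/mL
Rate = 8520 mcg/hr ÷ 38.08487 mcg/mL = 223.7109 mL/hr
Volume infused so far = 223.7109 mL/hr × 0.6 hr = 134.2265 mL
Volume remaining = 919 − 134.2265 = 784.7735 mL
New rate:
Dose = 5.7 mcg/kg/min × 71 kg = 404.7 mcg/min
404.7 mcg/min × 60 min/hr = 24282 mcg/hr
Rate = 24282 mcg/hr ÷ 38.08487 mcg/mL = 637.5759 mL/hr
Time remaining = 784.7735 mL ÷ 637.5759 mL/hr = 1.230871 hr

1.2 hours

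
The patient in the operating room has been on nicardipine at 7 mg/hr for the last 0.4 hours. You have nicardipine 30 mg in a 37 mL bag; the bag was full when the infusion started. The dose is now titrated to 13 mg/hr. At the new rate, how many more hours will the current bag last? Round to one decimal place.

Initial rate:
Concentration = 30 mg ÷ 37 mL = 0.8108108 mg/mL
Rate = 7 mg/hr ÷ 0.8108108 mg/mL = 8.633333 mL/hr
Volume infused so far = 8.633333 mL/hr × 0.4 hr = 3.453333 mL
Volume remaining = 37 − 3.453333 = 33.54667 mL
New rate:
Rate = 13 mg/hr ÷ 0.8108108 mg/mL = 16.03333 mL/hr
Time remaining = 33.54667 mL ÷ 16.03333 mL/hr = 2.092308 hr

2.1 hours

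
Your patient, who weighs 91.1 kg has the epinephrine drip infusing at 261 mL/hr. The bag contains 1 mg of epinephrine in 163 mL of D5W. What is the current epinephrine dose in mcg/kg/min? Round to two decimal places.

0.29 mcg/kg/min

Concentration = 1 mg ÷ 163 mL = 0.006134969 mg/mL = 6.134969 mcg/mL
Drug rate = 261 mL/hr × 6.134969 mcg/mL = 1601.227 mcg/hr
1601.227 mcg/hr ÷ 60 min/hr = 26.68712 mcg/min
26.68712 mcg/min ÷ 91.1 kg = 0.2929431 mcg/kg/min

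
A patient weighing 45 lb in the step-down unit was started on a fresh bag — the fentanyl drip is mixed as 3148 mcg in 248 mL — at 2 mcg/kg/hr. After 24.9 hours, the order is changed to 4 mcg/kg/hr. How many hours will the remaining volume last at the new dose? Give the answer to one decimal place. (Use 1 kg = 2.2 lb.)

Initial rate:
Weight = 45 lb ÷ 2.2 lb/kg = 20.45455 kg
Dose = 2 mcg/kg/hr × 20.45455 kg = 40.90909 mcg/hr
Concentration = 3148 mcg ÷ 248 mL = 12.69355 mcg/mL
Rate = 40.90909 mcg/hr ÷ 12.69355 mcg/mL = 3.222825 mL/hr
Volume infused so far = 3.222825 mL/hr × 24.9 hr = 80.24835 mL
Volume remaining = 248 − 80.24835 = 167.7516 mL
New rate:
Dose = 4 mcg/kg/hr × 20.45455 kg = 81.81818 mcg/hr
Rate = 81.81818 mcg/hr ÷ 12.69355 mcg/mL = 6.445651 mL/hr
Time remaining = 167.7516 mL ÷ 6.445651 mL/hr = 26.02556 hr

26.0 hours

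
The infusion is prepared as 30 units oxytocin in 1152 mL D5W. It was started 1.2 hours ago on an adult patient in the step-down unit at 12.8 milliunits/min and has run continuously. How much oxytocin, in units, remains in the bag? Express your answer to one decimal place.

12.8 milliunits/min × 60 min/hr = 768 milliunits/hr
Concentration = 30 units ÷ 1152 mL = 0.02604167 units/mL = 26.04167 milliunits/mL
Rate = 768 milliunits/hr ÷ 26.04167 milliunits/mL = 29.4912 mL/hr
Volume infused = 29.4912 mL/hr × 1.2 hr = 35.38944 mL
Volume remaining = 1152 − 35.38944 = 1116.611 mL
Drug remaining = 1116.611 mL × 26.04167 milliunits/mL = 29078.4 milliunits = 29.0784 units

29.1 units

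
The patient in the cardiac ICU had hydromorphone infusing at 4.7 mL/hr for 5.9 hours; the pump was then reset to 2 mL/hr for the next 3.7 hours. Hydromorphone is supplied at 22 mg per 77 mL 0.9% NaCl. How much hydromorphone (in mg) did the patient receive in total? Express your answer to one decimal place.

10.0 mg

Concentration = 22 mg ÷ 77 mL = 0.2857143 mg/mL
Stage 1: 4.7 mL/hr × 5.9 hr = 27.73 mL → 27.73 mL × 0.2857143 mg/mL = 7.922857 mg
Stage 2: 2 mL/hr × 3.7 hr = 7.4 mL → 7.4 mL × 0.2857143 mg/mL = 2.114286 mg
Total = 7.922857 + 2.114286 = 10.03714 mg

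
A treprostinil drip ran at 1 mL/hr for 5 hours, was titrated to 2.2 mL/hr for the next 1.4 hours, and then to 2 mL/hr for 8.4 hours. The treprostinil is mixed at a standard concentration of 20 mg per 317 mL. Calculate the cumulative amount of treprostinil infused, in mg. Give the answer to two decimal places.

Concentration = 20 mg ÷ 317 mL = 0.06309148 mg/mL
Stage 1: 1 mL/hr × 5 hr = 5 mL → 5 mL × 0.06309148 mg/mL = 0.3154574 mg
Stage 2: 2.2 mL/hr × 1.4 hr = 3.08 mL → 3.08 mL × 0.06309148 mg/mL = 0.1943218 mg
Stage 3: 2 mL/hr × 8.4 hr = 16.8 mL → 16.8 mL × 0.06309148 mg/mL = 1.059937 mg
Total = 0.3154574 + 0.1943218 + 1.059937 = 1.569716 mg

1.57 mg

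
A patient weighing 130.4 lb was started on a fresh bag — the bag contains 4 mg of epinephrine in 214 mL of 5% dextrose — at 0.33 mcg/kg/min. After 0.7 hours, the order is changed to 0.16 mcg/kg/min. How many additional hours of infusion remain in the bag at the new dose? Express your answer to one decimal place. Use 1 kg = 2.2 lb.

5.6 hours

Initial rate:
Weight = 130.4 lb ÷ 2.2 lb/kg = 59.27273 kg
Dose = 0.33 mcg/kg/min × 59.27273 kg = 19.56 mcg/min
19.56 mcg/min × 60 min/hr = 1173.6 mcg/hr
Concentration = 4 mg ÷ 214 mL = 0.01869159 mg/mL = 18.69159 mcg/mL
Rate = 1173.6 mcg/hr ÷ 18.69159 mcg/mL = 62.7876 mL/hr
Volume infused so far = 62.7876 mL/hr × 0.7 hr = 43.95132 mL
Volume remaining = 214 − 43.95132 = 170.0487 mL
New rate:
Dose = 0.16 mcg/kg/min × 59.27273 kg = 9.483636 mcg/min
9.483636 mcg/min × 60 min/hr = 569.0182 mcg/hr
Rate = 569.0182 mcg/hr ÷ 18.69159 mcg/mL = 30.44247 mL/hr
Time remaining = 170.0487 mL ÷ 30.44247 mL/hr = 5.585902 hr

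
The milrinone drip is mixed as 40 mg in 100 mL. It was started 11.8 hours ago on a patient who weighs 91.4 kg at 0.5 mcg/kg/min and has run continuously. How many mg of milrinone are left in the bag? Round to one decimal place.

7.6 mg

Dose = 0.5 mcg/kg/min × 91.4 kg = 45.7 mcg/min
45.7 mcg/min × 60 min/hr = 2742 mcg/hr
Concentration = 40 mg ÷ 100 mL = 0.4 mg/mL = 400 mcg/mL
Rate = 2742 mcg/hr ÷ 400 mcg/mL = 6.855 mL/hr
Volume infused = 6.855 mL/hr × 11.8 hr = 80.889 mL
Volume remaining = 100 − 80.889 = 19.111 mL
Drug remaining = 19.111 mL × 400 mcg/mL = 7644.4 mcg = 7.6444 mg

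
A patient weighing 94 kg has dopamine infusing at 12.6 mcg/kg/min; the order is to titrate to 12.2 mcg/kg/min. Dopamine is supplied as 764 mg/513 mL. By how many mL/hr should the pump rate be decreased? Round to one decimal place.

At the current dose:
Dose = 12.6 mcg/kg/min × 94 kg = 1184.4 mcg/min
1184.4 mcg/min × 60 min/hr = 71064 mcg/hr
Concentration = 764 mg ÷ 513 mL = 1.489279 mg/mL = 1489.279 mcg/mL
Rate = 71064 mcg/hr ÷ 1489.279 mcg/mL = 47.71706 mL/hr
At the new dose:
Dose = 12.2 mcg/kg/min × 94 kg = 1146.8 mcg/min
1146.8 mcg/min × 60 min/hr = 68808 mcg/hr
Rate = 68808 mcg/hr ÷ 1489.279 mcg/mL = 46.20223 mL/hr
Change = 46.20223 − 47.71706 = -1.514827 mL/hr → 1.514827 mL/hr decrease

1.5 mL/hr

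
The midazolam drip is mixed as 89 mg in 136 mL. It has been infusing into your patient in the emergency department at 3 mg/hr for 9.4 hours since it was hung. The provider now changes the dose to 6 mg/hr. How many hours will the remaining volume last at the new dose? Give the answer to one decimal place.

Initial rate:
Concentration = 89 mg ÷ 136 mL = 0.6544118 mg/mL
Rate = 3 mg/hr ÷ 0.6544118 mg/mL = 4.58427 mL/hr
Volume infused so far = 4.58427 mL/hr × 9.4 hr = 43.09213 mL
Volume remaining = 136 − 43.09213 = 92.90787 mL
New rate:
Rate = 6 mg/hr ÷ 0.6544118 mg/mL = 9.168539 mL/hr
Time remaining = 92.90787 mL ÷ 9.168539 mL/hr = 10.13333 hr

10.1 hours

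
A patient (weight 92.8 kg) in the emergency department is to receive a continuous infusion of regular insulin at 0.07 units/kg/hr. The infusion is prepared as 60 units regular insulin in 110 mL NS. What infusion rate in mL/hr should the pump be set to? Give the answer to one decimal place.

Dose = 0.07 units/kg/hr × 92.8 kg = 6.496 units/hr
Concentration = 60 units ÷ 110 mL = 0.5454545 units/mL
Rate = 6.496 units/hr ÷ 0.5454545 units/mL = 11.90933 mL/hr

11.9 mL/hr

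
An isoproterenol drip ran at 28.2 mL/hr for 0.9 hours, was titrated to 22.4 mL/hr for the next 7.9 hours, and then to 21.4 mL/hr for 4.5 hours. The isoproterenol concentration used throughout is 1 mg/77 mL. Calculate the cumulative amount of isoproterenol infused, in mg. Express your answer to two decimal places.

Concentration = 1 mg ÷ 77 mL = 0.01298701 mg/mL
Stage 1: 28.2 mL/hr × 0.9 hr = 25.38 mL → 25.38 mL × 0.01298701 mg/mL = 0.3296104 mg
Stage 2: 22.4 mL/hr × 7.9 hr = 176.96 mL → 176.96 mL × 0.01298701 mg/mL = 2.298182 mg
Stage 3: 21.4 mL/hr × 4.5 hr = 96.3 mL → 96.3 mL × 0.01298701 mg/mL = 1.250649 mg
Total = 0.3296104 + 2.298182 + 1.250649 = 3.878442 mg

3.88 mg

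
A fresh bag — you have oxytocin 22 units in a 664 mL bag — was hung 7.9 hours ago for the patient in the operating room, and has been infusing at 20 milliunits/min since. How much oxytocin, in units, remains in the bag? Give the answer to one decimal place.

12.5 units

20 milliunits/min × 60 min/hr = 1200 milliunits/hr
Concentration = 22 units ÷ 664 mL = 0.03313253 units/mL = 33.13253 milliunits/mL
Rate = 1200 milliunits/hr ÷ 33.13253 milliunits/mL = 36.21818 mL/hr
Volume infused = 36.21818 mL/hr × 7.9 hr = 286.1236 mL
Volume remaining = 664 − 286.1236 = 377.8764 mL
Drug remaining = 377.8764 mL × 33.13253 milliunits/mL = 12520 milliunits = 12.52 units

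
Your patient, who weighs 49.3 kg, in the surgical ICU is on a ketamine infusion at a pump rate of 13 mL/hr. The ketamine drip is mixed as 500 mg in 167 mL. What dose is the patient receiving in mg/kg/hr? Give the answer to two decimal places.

Concentration = 500 mg ÷ 167 mL = 2.994012 mg/mL
Drug rate = 13 mL/hr × 2.994012 mg/mL = 38.92216 mg/hr
38.92216 mg/hr ÷ 49.3 kg = 0.7894961 mg/kg/hr

0.79 mg/kg/hr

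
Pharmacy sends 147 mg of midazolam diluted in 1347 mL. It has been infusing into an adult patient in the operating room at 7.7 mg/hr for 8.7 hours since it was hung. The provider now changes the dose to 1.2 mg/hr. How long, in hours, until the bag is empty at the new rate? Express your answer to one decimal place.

66.7 hours

Initial rate:
Concentration = 147 mg ÷ 1347 mL = 0.1091314 mg/mL
Rate = 7.7 mg/hr ÷ 0.1091314 mg/mL = 70.55714 mL/hr
Volume infused so far = 70.55714 mL/hr × 8.7 hr = 613.8471 mL
Volume remaining = 1347 − 613.8471 = 733.1529 mL
New rate:
Rate = 1.2 mg/hr ÷ 0.1091314 mg/mL = 10.99592 mL/hr
Time remaining = 733.1529 mL ÷ 10.99592 mL/hr = 66.675 hr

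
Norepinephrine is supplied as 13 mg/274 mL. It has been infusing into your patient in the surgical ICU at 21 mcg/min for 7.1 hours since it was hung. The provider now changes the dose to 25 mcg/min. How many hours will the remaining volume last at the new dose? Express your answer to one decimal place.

Initial rate:
21 mcg/min × 60 min/hr = 1260 mcg/hr
Concentration = 13 mg ÷ 274 mL = 0.04744526 mg/mL = 47.44526 mcg/mL
Rate = 1260 mcg/hr ÷ 47.44526 mcg/mL = 26.55692 mL/hr
Volume infused so far = 26.55692 mL/hr × 7.1 hr = 188.5542 mL
Volume remaining = 274 − 188.5542 = 85.44585 mL
New rate:
25 mcg/min × 60 min/hr = 1500 mcg/hr
Rate = 1500 mcg/hr ÷ 47.44526 mcg/mL = 31.61538 mL/hr
Time remaining = 85.44585 mL ÷ 31.61538 mL/hr = 2.702667 hr

2.7 hours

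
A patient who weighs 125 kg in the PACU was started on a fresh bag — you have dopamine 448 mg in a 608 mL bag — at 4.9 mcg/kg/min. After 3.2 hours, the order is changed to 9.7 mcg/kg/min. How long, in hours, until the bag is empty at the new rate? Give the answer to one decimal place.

Initial rate:
Dose = 4.9 mcg/kg/min × 125 kg = 612.5 mcg/min
612.5 mcg/min × 60 min/hr = 36750 mcg/hr
Concentration = 448 mg ÷ 608 mL = 0.7368421 mg/mL = 736.8421 mcg/mL
Rate = 36750 mcg/hr ÷ 736.8421 mcg/mL = 49.875 mL/hr
Volume infused so far = 49.875 mL/hr × 3.2 hr = 159.6 mL
Volume remaining = 608 − 159.6 = 448.4 mL
New rate:
Dose = 9.7 mcg/kg/min × 125 kg = 1212.5 mcg/min
1212.5 mcg/min × 60 min/hr = 72750 mcg/hr
Rate = 72750 mcg/hr ÷ 736.8421 mcg/mL = 98.73214 mL/hr
Time remaining = 448.4 mL ÷ 98.73214 mL/hr = 4.541581 hr

4.5 hours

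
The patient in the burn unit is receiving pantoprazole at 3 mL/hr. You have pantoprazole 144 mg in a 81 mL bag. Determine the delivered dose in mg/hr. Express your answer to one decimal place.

5.3 mg/hr

Concentration = 144 mg ÷ 81 mL = 1.777778 mg/mL
Drug rate = 3 mL/hr × 1.777778 mg/mL = 5.333333 mg/hr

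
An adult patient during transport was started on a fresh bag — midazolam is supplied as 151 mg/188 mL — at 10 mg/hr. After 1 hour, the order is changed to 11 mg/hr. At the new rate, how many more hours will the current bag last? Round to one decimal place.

12.8 hours

Initial rate:
Concentration = 151 mg ÷ 188 mL = 0.8031915 mg/mL
Rate = 10 mg/hr ÷ 0.8031915 mg/mL = 12.45033 mL/hr
Volume infused so far = 12.45033 mL/hr × 1 hr = 12.45033 mL
Volume remaining = 188 − 12.45033 = 175.5497 mL
New rate:
Rate = 11 mg/hr ÷ 0.8031915 mg/mL = 13.69536 mL/hr
Time remaining = 175.5497 mL ÷ 13.69536 mL/hr = 12.81818 hr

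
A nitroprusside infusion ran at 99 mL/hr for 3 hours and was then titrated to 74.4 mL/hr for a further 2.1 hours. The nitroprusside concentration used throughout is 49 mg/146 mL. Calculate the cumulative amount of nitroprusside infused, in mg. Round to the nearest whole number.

Concentration = 49 mg ÷ 146 mL = 0.3356164 mg/mL
Stage 1: 99 mL/hr × 3 hr = 297 mL → 297 mL × 0.3356164 mg/mL = 99.67808 mg
Stage 2: 74.4 mL/hr × 2.1 hr = 156.24 mL → 156.24 mL × 0.3356164 mg/mL = 52.43671 mg
Total = 99.67808 + 52.43671 = 152.1148 mg

152 mg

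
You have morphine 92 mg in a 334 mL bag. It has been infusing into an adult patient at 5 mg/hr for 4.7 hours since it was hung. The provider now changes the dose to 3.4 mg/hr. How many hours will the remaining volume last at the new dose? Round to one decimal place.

Initial rate:
Concentration = 92 mg ÷ 334 mL = 0.2754491 mg/mL
Rate = 5 mg/hr ÷ 0.2754491 mg/mL = 18.15217 mL/hr
Volume infused so far = 18.15217 mL/hr × 4.7 hr = 85.31522 mL
Volume remaining = 334 − 85.31522 = 248.6848 mL
New rate:
Rate = 3.4 mg/hr ÷ 0.2754491 mg/mL = 12.34348 mL/hr
Time remaining = 248.6848 mL ÷ 12.34348 mL/hr = 20.14706 hr

20.1 hours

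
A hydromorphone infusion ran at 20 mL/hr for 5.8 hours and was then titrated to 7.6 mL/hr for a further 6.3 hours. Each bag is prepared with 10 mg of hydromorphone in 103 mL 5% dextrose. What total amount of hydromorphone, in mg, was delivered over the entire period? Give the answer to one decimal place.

Concentration = 10 mg ÷ 103 mL = 0.09708738 mg/mL
Stage 1: 20 mL/hr × 5.8 hr = 116 mL → 116 mL × 0.09708738 mg/mL = 11.26214 mg
Stage 2: 7.6 mL/hr × 6.3 hr = 47.88 mL → 47.88 mL × 0.09708738 mg/mL = 4.648544 mg
Total = 11.26214 + 4.648544 = 15.91068 mg

15.9 mg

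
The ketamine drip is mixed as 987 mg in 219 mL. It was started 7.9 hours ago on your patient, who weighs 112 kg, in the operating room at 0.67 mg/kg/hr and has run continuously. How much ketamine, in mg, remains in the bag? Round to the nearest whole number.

394 mg

Dose = 0.67 mg/kg/hr × 112 kg = 75.04 mg/hr
Concentration = 987 mg ÷ 219 mL = 4.506849 mg/mL
Rate = 75.04 mg/hr ÷ 4.506849 mg/mL = 16.65021 mL/hr
Volume infused = 16.65021 mL/hr × 7.9 hr = 131.5367 mL
Volume remaining = 219 − 131.5367 = 87.46332 mL
Drug remaining = 87.46332 mL × 4.506849 mg/mL = 394.184 mg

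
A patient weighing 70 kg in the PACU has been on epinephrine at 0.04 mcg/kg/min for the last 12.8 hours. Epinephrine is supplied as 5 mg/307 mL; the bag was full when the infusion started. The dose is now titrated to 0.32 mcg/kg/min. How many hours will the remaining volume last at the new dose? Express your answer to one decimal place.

Initial rate:
Dose = 0.04 mcg/kg/min × 70 kg = 2.8 mcg/min
2.8 mcg/min × 60 min/hr = 168 mcg/hr
Concentration = 5 mg ÷ 307 mL = 0.01628664 mg/mL = 16.28664 mcg/mL
Rate = 168 mcg/hr ÷ 16.28664 mcg/mL = 10.3152 mL/hr
Volume infused so far = 10.3152 mL/hr × 12.8 hr = 132.0346 mL
Volume remaining = 307 − 132.0346 = 174.9654 mL
New rate:
Dose = 0.32 mcg/kg/min × 70 kg = 22.4 mcg/min
22.4 mcg/min × 60 min/hr = 1344 mcg/hr
Rate = 1344 mcg/hr ÷ 16.28664 mcg/mL = 82.5216 mL/hr
Time remaining = 174.9654 mL ÷ 82.5216 mL/hr = 2.120238 hr

2.1 hours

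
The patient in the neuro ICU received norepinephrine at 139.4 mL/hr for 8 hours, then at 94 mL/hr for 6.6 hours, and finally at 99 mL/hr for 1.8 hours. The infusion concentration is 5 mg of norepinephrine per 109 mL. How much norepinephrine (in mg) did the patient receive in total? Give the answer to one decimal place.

Concentration = 5 mg ÷ 109 mL = 0.04587156 mg/mL
Stage 1: 139.4 mL/hr × 8 hr = 1115.2 mL → 1115.2 mL × 0.04587156 mg/mL = 51.15596 mg
Stage 2: 94 mL/hr × 6.6 hr = 620.4 mL → 620.4 mL × 0.04587156 mg/mL = 28.45872 mg
Stage 3: 99 mL/hr × 1.8 hr = 178.2 mL → 178.2 mL × 0.04587156 mg/mL = 8.174312 mg
Total = 51.15596 + 28.45872 + 8.174312 = 87.78899 mg

87.8 mg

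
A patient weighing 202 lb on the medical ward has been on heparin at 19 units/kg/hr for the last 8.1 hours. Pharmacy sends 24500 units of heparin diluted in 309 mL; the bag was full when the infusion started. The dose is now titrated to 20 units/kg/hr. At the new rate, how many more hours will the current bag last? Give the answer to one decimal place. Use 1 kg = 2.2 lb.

Initial rate:
Weight = 202 lb ÷ 2.2 lb/kg = 91.81818 kg
Dose = 19 units/kg/hr × 91.81818 kg = 1744.545 units/hr
Concentration = 24500 units ÷ 309 mL = 79.28803 units/mL
Rate = 1744.545 units/hr ÷ 79.28803 units/mL = 22.00263 mL/hr
Volume infused so far = 22.00263 mL/hr × 8.1 hr = 178.2213 mL
Volume remaining = 309 − 178.2213 = 130.7787 mL
New rate:
Dose = 20 units/kg/hr × 91.81818 kg = 1836.364 units/hr
Rate = 1836.364 units/hr ÷ 79.28803 units/mL = 23.16067 mL/hr
Time remaining = 130.7787 mL ÷ 23.16067 mL/hr = 5.646584 hr

5.6 hours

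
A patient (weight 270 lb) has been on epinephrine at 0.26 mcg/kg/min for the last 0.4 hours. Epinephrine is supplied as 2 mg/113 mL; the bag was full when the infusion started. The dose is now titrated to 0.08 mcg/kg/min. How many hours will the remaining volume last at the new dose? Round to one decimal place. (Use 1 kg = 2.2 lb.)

2.1 hours

Initial rate:
Weight = 270 lb ÷ 2.2 lb/kg = 122.7273 kg
Dose = 0.26 mcg/kg/min × 122.7273 kg = 31.90909 mcg/min
31.90909 mcg/min × 60 min/hr = 1914.545 mcg/hr
Concentration = 2 mg ÷ 113 mL = 0.01769912 mg/mL = 17.69912 mcg/mL
Rate = 1914.545 mcg/hr ÷ 17.69912 mcg/mL = 108.1718 mL/hr
Volume infused so far = 108.1718 mL/hr × 0.4 hr = 43.26873 mL
Volume remaining = 113 − 43.26873 = 69.73127 mL
New rate:
Dose = 0.08 mcg/kg/min × 122.7273 kg = 9.818182 mcg/min
9.818182 mcg/min × 60 min/hr = 589.0909 mcg/hr
Rate = 589.0909 mcg/hr ÷ 17.69912 mcg/mL = 33.28364 mL/hr
Time remaining = 69.73127 mL ÷ 33.28364 mL/hr = 2.095062 hr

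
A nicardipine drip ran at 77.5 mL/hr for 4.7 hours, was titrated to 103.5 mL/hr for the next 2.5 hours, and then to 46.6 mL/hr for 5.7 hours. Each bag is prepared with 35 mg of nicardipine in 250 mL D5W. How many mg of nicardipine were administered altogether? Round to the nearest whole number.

124 mg

Concentration = 35 mg ÷ 250 mL = 0.14 mg/mL
Stage 1: 77.5 mL/hr × 4.7 hr = 364.25 mL → 364.25 mL × 0.14 mg/mL = 50.995 mg
Stage 2: 103.5 mL/hr × 2.5 hr = 258.75 mL → 258.75 mL × 0.14 mg/mL = 36.225 mg
Stage 3: 46.6 mL/hr × 5.7 hr = 265.62 mL → 265.62 mL × 0.14 mg/mL = 37.1868 mg
Total = 50.995 + 36.225 + 37.1868 = 124.4068 mg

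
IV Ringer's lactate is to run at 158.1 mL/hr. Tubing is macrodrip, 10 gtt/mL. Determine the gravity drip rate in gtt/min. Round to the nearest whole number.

26 gtt/min

158.1 mL/hr ÷ 60 min/hr = 2.635 mL/min
2.635 mL/min × 10 gtt/mL = 26.35 gtt/min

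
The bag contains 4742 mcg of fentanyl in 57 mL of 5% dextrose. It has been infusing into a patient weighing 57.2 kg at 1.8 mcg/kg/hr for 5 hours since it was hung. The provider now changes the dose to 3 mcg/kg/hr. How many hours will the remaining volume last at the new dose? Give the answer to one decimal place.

24.6 hours

Initial rate:
Dose = 1.8 mcg/kg/hr × 57.2 kg = 102.96 mcg/hr
Concentration = 4742 mcg ÷ 57 mL = 83.19298 mcg/mL
Rate = 102.96 mcg/hr ÷ 83.19298 mcg/mL = 1.237604 mL/hr
Volume infused so far = 1.237604 mL/hr × 5 hr = 6.188022 mL
Volume remaining = 57 − 6.188022 = 50.81198 mL
New rate:
Dose = 3 mcg/kg/hr × 57.2 kg = 171.6 mcg/hr
Rate = 171.6 mcg/hr ÷ 83.19298 mcg/mL = 2.062674 mL/hr
Time remaining = 50.81198 mL ÷ 2.062674 mL/hr = 24.63403 hr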